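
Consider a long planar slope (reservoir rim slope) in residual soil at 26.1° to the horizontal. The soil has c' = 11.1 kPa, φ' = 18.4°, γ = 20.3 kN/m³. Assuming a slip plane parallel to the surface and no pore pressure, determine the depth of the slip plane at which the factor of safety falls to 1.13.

Setting FS = 1.13 in FS = [c' + γz cos²β tanφ'] / [γz sinβ cosβ] and solving for z:
z = c' / [γ cosβ (FS·sinβ − cosβ·tanφ')]
  = 11.1 / [20.3·cos26.1°·(1.13·sin26.1° − cos26.1°·tan18.4°)]
  = 11.1 / [20.3·0.8980·(1.13·0.4399 − 0.8980·0.3327)]
  = 11.1 / 3.6168 = 3.069 m

z = 3.07 m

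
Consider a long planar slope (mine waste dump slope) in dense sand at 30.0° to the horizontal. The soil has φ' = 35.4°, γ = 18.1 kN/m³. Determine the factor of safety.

For a dry cohesionless infinite slope the factor of safety is FS = tanφ' / tanβ.
FS = tan35.4° / tan30.0° = 0.7107 / 0.5774 = 1.231

FS = 1.23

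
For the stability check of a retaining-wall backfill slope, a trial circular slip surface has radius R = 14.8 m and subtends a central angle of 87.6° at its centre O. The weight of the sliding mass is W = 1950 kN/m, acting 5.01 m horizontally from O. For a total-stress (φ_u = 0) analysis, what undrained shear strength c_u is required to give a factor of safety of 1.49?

FS = c_u·L_a·R / (W·d), so c_u = FS·W·d / (L_a·R).
Arc length L_a = R·θ = 14.8·(87.6°·π/180) = 14.8·1.5289 = 22.63 m
c_u = 1.49·1950·5.01 / (22.63·14.8) = 14556.6 / 334.89 = 43.47 kPa

c_u = 43.5 kPa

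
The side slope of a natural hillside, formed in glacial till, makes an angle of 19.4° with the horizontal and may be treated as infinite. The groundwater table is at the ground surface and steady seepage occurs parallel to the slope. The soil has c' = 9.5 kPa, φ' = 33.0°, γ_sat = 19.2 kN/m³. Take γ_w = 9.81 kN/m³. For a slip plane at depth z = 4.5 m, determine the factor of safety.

FS = 1.25

With seepage parallel to the slope and the water table at the surface, the effective normal stress on the slip plane uses the buoyant unit weight γ' = γ_sat − γ_w while the driving shear stress uses γ_sat:
FS = [c' + γ' z cos²β tanφ'] / [γ_sat z sinβ cosβ]
γ' = 19.2 − 9.81 = 9.39 kN/m³
Numerator = 9.5 + 9.39·4.5·cos²19.4°·tan33.0° = 9.5 + 9.39·4.5·0.8897·0.6494 = 33.913 kPa
Denominator = 19.2·4.5·sin19.4°·cos19.4° = 19.2·4.5·0.3322·0.9432 = 27.069 kPa
FS = 33.913 / 27.069 = 1.253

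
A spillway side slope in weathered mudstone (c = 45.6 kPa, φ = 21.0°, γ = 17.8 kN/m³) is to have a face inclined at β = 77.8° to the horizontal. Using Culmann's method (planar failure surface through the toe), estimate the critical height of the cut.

H_c = 20.67 m

Culmann's analysis gives the critical failure plane at α_cr = (β + φ)/2 = (77.8 + 21.0)/2 = 49.4°, and the critical height
H_c = (4c/γ) · sinβ cosφ / [1 − cos(β − φ)]
    = (4·45.6/17.8) · sin77.8°·cos21.0° / [1 − cos(56.8°)]
    = 10.247 · 0.9774·0.9336 / [1 − 0.5476]
    = 10.247 · 0.9125 / 0.4524
    = 20.67 m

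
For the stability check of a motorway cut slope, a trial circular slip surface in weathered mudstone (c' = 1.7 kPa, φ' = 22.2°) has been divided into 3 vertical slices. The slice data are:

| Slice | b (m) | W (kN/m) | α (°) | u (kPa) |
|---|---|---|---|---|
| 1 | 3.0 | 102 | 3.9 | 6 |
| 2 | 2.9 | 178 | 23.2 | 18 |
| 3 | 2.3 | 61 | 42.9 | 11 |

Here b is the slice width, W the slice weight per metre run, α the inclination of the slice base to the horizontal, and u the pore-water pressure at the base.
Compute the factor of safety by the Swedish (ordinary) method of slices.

FS = 0.82

Ordinary method of slices: FS = Σ[c'·Δl_i + (W_i cosα_i − u_i·Δl_i)·tanφ'] / Σ W_i sinα_i, with Δl_i = b_i / cosα_i.
Slice 1: Δl = 3.0/cos3.9° = 3.007 m; N'_1 = 102·cos3.9° − 6·3.007 = 83.7; c'Δl = 5.11; W sinα = 6.9
Slice 2: Δl = 2.9/cos23.2° = 3.155 m; N'_2 = 178·cos23.2° − 18·3.155 = 106.8; c'Δl = 5.36; W sinα = 70.1
Slice 3: Δl = 2.3/cos42.9° = 3.140 m; N'_3 = 61·cos42.9° − 11·3.140 = 10.1; c'Δl = 5.34; W sinα = 41.5
Σc'Δl = 15.8 kN/m; ΣN' = 200.7 kN/m; ΣW sinα = 118.6 kN/m
Resisting = 15.8 + 200.7·tan22.2° = 15.8 + 81.9 = 97.7 kN/m
FS = 97.7 / 118.6 = 0.824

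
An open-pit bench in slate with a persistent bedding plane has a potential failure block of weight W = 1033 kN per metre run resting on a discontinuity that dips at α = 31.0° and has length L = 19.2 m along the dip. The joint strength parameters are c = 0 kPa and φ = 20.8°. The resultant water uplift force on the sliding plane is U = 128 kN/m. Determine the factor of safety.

Resolving the block weight along and normal to the plane and applying the Mohr–Coulomb strength on the joint:
N' = W cosα − U = 1033·cos31.0° − 128 = 757.5 kN/m
Driving force T = W sinα = 1033·sin31.0° = 532.0 kN/m
Resisting force R = c·L + N'·tanφ = 0·19.2 + 757.5·tan20.8° = 0.0 + 287.7 = 287.7 kN/m
FS = R / T = 287.7 / 532.0 = 0.541

FS = 0.54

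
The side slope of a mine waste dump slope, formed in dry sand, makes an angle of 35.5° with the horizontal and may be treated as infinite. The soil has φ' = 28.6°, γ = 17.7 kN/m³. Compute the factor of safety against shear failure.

FS = 0.76

For a dry cohesionless infinite slope the factor of safety is FS = tanφ' / tanβ.
FS = tan28.6° / tan35.5° = 0.5452 / 0.7133 = 0.764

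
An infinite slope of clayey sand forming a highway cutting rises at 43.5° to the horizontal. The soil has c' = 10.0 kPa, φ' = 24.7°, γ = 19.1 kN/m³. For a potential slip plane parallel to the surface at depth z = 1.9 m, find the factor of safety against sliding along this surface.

For an infinite slope with a slip plane parallel to the surface (no pore pressure): FS = [c' + γz cos²β tanφ'] / [γz sinβ cosβ].
γz = 19.1·1.9 = 36.29 kN/m²
Numerator = 10.0 + 36.29·cos²43.5°·tan24.7° = 10.0 + 36.29·0.5262·0.4599 = 18.783 kPa
Denominator = 36.29·sin43.5°·cos43.5° = 36.29·0.6884·0.7254 = 18.120 kPa
FS = 18.783 / 18.120 = 1.037

FS = 1.04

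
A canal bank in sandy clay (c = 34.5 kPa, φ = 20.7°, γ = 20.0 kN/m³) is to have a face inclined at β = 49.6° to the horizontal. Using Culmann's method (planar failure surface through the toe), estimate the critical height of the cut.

Culmann's analysis gives the critical failure plane at α_cr = (β + φ)/2 = (49.6 + 20.7)/2 = 35.1°, and the critical height
H_c = (4c/γ) · sinβ cosφ / [1 − cos(β − φ)]
    = (4·34.5/20.0) · sin49.6°·cos20.7° / [1 − cos(28.9°)]
    = 6.900 · 0.7615·0.9354 / [1 − 0.8755]
    = 6.900 · 0.7124 / 0.1245
    = 39.47 m

H_c = 39.47 m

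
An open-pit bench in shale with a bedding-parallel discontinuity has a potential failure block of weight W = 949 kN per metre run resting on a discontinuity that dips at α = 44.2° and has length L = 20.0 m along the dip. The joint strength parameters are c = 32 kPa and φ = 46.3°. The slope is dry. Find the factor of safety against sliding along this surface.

Resolving the block weight along and normal to the plane and applying the Mohr–Coulomb strength on the joint:
N' = W cosα = 949·cos44.2° = 680.3 kN/m
Driving force T = W sinα = 949·sin44.2° = 661.6 kN/m
Resisting force R = c·L + N'·tanφ = 32·20.0 + 680.3·tan46.3° = 640.0 + 711.9 = 1351.9 kN/m
FS = R / T = 1351.9 / 661.6 = 2.043

FS = 2.04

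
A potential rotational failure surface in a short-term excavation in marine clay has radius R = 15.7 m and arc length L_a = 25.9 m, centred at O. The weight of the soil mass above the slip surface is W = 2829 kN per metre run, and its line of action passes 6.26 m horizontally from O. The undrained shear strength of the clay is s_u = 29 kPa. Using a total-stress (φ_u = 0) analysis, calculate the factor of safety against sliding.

Taking moments about the centre O, the resisting moment is provided by the undrained shear strength acting along the arc:
M_R = s_u·L_a·R = 29·25.90·15.7 = 11792.3 kN·m/m
M_D = W·d = 2829·6.26 = 17709.5 kN·m/m
FS = M_R / M_D = 11792.3 / 17709.5 = 0.666

FS = 0.67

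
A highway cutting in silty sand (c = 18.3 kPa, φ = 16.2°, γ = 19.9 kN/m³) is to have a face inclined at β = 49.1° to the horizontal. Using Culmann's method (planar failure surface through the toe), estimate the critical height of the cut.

H_c = 16.65 m

Culmann's analysis gives the critical failure plane at α_cr = (β + φ)/2 = (49.1 + 16.2)/2 = 32.6°, and the critical height
H_c = (4c/γ) · sinβ cosφ / [1 − cos(β − φ)]
    = (4·18.3/19.9) · sin49.1°·cos16.2° / [1 − cos(32.9°)]
    = 3.678 · 0.7559·0.9603 / [1 − 0.8396]
    = 3.678 · 0.7258 / 0.1604
    = 16.65 m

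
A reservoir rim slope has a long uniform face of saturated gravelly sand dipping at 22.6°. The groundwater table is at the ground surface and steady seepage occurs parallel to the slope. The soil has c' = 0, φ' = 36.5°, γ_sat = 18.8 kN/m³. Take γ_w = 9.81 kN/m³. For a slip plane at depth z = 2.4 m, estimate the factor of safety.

With seepage parallel to the slope and the water table at the surface, the effective normal stress on the slip plane uses the buoyant unit weight γ' = γ_sat − γ_w while the driving shear stress uses γ_sat:
FS = [c' + γ' z cos²β tanφ'] / [γ_sat z sinβ cosβ]
(For c' = 0 this reduces to FS = (γ'/γ_sat)·tanφ'/tanβ.)
γ' = 18.8 − 9.81 = 8.99 kN/m³
Numerator = 0.0 + 8.99·2.4·cos²22.6°·tan36.5° = 0.0 + 8.99·2.4·0.8523·0.7400 = 13.608 kPa
Denominator = 18.8·2.4·sin22.6°·cos22.6° = 18.8·2.4·0.3843·0.9232 = 16.008 kPa
FS = 13.608 / 16.008 = 0.850

FS = 0.85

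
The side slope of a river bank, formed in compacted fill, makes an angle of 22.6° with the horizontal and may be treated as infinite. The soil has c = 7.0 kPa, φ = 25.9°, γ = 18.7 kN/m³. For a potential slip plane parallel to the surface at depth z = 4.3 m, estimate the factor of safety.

For an infinite slope with a slip plane parallel to the surface (no pore pressure): FS = [c + γz cos²β tanφ] / [γz sinβ cosβ].
γz = 18.7·4.3 = 80.41 kN/m²
Numerator = 7.0 + 80.41·cos²22.6°·tan25.9° = 7.0 + 80.41·0.8523·0.4856 = 40.279 kPa
Denominator = 80.41·sin22.6°·cos22.6° = 80.41·0.3843·0.9232 = 28.528 kPa
FS = 40.279 / 28.528 = 1.412

FS = 1.41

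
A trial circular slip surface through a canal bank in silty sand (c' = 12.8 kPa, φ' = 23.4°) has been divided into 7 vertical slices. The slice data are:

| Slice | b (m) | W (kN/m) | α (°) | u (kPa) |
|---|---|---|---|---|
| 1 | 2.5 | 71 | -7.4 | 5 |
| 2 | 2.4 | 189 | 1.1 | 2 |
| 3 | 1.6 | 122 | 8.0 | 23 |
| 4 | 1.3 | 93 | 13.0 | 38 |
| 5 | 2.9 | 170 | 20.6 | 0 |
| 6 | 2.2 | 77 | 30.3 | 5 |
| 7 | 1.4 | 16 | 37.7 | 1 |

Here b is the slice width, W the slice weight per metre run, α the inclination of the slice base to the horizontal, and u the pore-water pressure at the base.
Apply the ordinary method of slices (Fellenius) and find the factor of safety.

Ordinary method of slices: FS = Σ[c'·Δl_i + (W_i cosα_i − u_i·Δl_i)·tanφ'] / Σ W_i sinα_i, with Δl_i = b_i / cosα_i.
Slice 1: Δl = 2.5/cos(-7.4°) = 2.521 m; N'_1 = 71·cos(-7.4°) − 5·2.521 = 57.8; c'Δl = 32.27; W sinα = -9.1
Slice 2: Δl = 2.4/cos1.1° = 2.400 m; N'_2 = 189·cos1.1° − 2·2.400 = 184.2; c'Δl = 30.73; W sinα = 3.6
Slice 3: Δl = 1.6/cos8.0° = 1.616 m; N'_3 = 122·cos8.0° − 23·1.616 = 83.7; c'Δl = 20.68; W sinα = 17.0
Slice 4: Δl = 1.3/cos13.0° = 1.334 m; N'_4 = 93·cos13.0° − 38·1.334 = 39.9; c'Δl = 17.08; W sinα = 20.9
Slice 5: Δl = 2.9/cos20.6° = 3.098 m; N'_5 = 170·cos20.6° − 0·3.098 = 159.1; c'Δl = 39.66; W sinα = 59.8
Slice 6: Δl = 2.2/cos30.3° = 2.548 m; N'_6 = 77·cos30.3° − 5·2.548 = 53.7; c'Δl = 32.62; W sinα = 38.8
Slice 7: Δl = 1.4/cos37.7° = 1.769 m; N'_7 = 16·cos37.7° − 1·1.769 = 10.9; c'Δl = 22.65; W sinα = 9.8
Σc'Δl = 195.7 kN/m; ΣN' = 589.3 kN/m; ΣW sinα = 140.8 kN/m
Resisting = 195.7 + 589.3·tan23.4° = 195.7 + 255.0 = 450.7 kN/m
FS = 450.7 / 140.8 = 3.200

FS = 3.20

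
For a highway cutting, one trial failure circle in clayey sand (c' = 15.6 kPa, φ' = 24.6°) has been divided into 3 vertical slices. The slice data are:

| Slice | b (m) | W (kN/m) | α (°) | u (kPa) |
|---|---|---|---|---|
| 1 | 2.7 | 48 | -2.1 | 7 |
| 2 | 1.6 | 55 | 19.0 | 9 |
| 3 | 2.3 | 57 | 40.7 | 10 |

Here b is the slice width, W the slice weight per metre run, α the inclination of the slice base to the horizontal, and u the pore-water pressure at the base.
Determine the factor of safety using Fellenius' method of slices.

FS = 2.85

Ordinary method of slices: FS = Σ[c'·Δl_i + (W_i cosα_i − u_i·Δl_i)·tanφ'] / Σ W_i sinα_i, with Δl_i = b_i / cosα_i.
Slice 1: Δl = 2.7/cos(-2.1°) = 2.702 m; N'_1 = 48·cos(-2.1°) − 7·2.702 = 29.1; c'Δl = 42.15; W sinα = -1.8
Slice 2: Δl = 1.6/cos19.0° = 1.692 m; N'_2 = 55·cos19.0° − 9·1.692 = 36.8; c'Δl = 26.40; W sinα = 17.9
Slice 3: Δl = 2.3/cos40.7° = 3.034 m; N'_3 = 57·cos40.7° − 10·3.034 = 12.9; c'Δl = 47.33; W sinα = 37.2
Σc'Δl = 115.9 kN/m; ΣN' = 78.7 kN/m; ΣW sinα = 53.3 kN/m
Resisting = 115.9 + 78.7·tan24.6° = 115.9 + 36.0 = 151.9 kN/m
FS = 151.9 / 53.3 = 2.849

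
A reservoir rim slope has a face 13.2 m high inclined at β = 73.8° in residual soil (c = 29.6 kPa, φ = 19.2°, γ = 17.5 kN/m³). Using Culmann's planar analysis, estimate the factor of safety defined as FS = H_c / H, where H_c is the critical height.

FS = 1.10

H_c = (4c/γ) · sinβ cosφ / [1 − cos(β − φ)]
    = (4·29.6/17.5) · sin73.8°·cos19.2° / [1 − cos54.6°]
    = 6.766 · 0.9069 / 0.4207 = 14.58 m
FS = H_c / H = 14.58 / 13.2 = 1.105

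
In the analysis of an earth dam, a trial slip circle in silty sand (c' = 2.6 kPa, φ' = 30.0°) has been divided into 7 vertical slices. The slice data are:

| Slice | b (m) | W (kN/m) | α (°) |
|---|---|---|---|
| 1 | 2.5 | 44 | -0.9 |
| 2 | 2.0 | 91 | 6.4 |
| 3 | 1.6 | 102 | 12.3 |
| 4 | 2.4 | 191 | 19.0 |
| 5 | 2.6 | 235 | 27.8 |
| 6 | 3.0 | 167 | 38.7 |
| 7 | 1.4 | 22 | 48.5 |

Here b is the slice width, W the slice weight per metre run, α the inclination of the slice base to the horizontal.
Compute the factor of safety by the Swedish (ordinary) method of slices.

FS = 1.51

Ordinary method of slices: FS = Σ[c'·Δl_i + (W_i cosα_i)·tanφ'] / Σ W_i sinα_i, with Δl_i = b_i / cosα_i.
Slice 1: Δl = 2.5/cos(-0.9°) = 2.500 m; N'_1 = 44·cos(-0.9°) = 44.0; c'Δl = 6.50; W sinα = -0.7
Slice 2: Δl = 2.0/cos6.4° = 2.013 m; N'_2 = 91·cos6.4° = 90.4; c'Δl = 5.23; W sinα = 10.1
Slice 3: Δl = 1.6/cos12.3° = 1.638 m; N'_3 = 102·cos12.3° = 99.7; c'Δl = 4.26; W sinα = 21.7
Slice 4: Δl = 2.4/cos19.0° = 2.538 m; N'_4 = 191·cos19.0° = 180.6; c'Δl = 6.60; W sinα = 62.2
Slice 5: Δl = 2.6/cos27.8° = 2.939 m; N'_5 = 235·cos27.8° = 207.9; c'Δl = 7.64; W sinα = 109.6
Slice 6: Δl = 3.0/cos38.7° = 3.844 m; N'_6 = 167·cos38.7° = 130.3; c'Δl = 9.99; W sinα = 104.4
Slice 7: Δl = 1.4/cos48.5° = 2.113 m; N'_7 = 22·cos48.5° = 14.6; c'Δl = 5.49; W sinα = 16.5
Σc'Δl = 45.7 kN/m; ΣN' = 767.5 kN/m; ΣW sinα = 323.9 kN/m
Resisting = 45.7 + 767.5·tan30.0° = 45.7 + 443.1 = 488.8 kN/m
FS = 488.8 / 323.9 = 1.509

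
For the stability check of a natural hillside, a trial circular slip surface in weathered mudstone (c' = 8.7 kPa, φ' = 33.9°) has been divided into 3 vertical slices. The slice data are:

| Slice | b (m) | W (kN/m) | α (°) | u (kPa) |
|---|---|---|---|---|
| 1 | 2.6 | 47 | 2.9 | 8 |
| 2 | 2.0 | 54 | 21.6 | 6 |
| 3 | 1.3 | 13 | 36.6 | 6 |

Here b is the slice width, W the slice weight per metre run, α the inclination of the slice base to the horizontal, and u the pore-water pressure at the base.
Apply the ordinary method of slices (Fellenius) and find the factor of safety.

FS = 3.28

Ordinary method of slices: FS = Σ[c'·Δl_i + (W_i cosα_i − u_i·Δl_i)·tanφ'] / Σ W_i sinα_i, with Δl_i = b_i / cosα_i.
Slice 1: Δl = 2.6/cos2.9° = 2.603 m; N'_1 = 47·cos2.9° − 8·2.603 = 26.1; c'Δl = 22.65; W sinα = 2.4
Slice 2: Δl = 2.0/cos21.6° = 2.151 m; N'_2 = 54·cos21.6° − 6·2.151 = 37.3; c'Δl = 18.71; W sinα = 19.9
Slice 3: Δl = 1.3/cos36.6° = 1.619 m; N'_3 = 13·cos36.6° − 6·1.619 = 0.7; c'Δl = 14.09; W sinα = 7.8
Σc'Δl = 55.5 kN/m; ΣN' = 64.1 kN/m; ΣW sinα = 30.0 kN/m
Resisting = 55.5 + 64.1·tan33.9° = 55.5 + 43.1 = 98.5 kN/m
FS = 98.5 / 30.0 = 3.284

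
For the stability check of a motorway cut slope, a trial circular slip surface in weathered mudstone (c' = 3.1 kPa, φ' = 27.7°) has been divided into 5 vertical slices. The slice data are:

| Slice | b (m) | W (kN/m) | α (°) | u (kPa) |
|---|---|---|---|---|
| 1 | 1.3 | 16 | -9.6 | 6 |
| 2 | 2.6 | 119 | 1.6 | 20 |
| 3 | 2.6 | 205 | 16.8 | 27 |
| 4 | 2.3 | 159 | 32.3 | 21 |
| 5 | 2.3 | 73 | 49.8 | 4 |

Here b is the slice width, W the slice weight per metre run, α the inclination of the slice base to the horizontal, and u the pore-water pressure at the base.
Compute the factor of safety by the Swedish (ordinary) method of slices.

FS = 1.01

Ordinary method of slices: FS = Σ[c'·Δl_i + (W_i cosα_i − u_i·Δl_i)·tanφ'] / Σ W_i sinα_i, with Δl_i = b_i / cosα_i.
Slice 1: Δl = 1.3/cos(-9.6°) = 1.318 m; N'_1 = 16·cos(-9.6°) − 6·1.318 = 7.9; c'Δl = 4.09; W sinα = -2.7
Slice 2: Δl = 2.6/cos1.6° = 2.601 m; N'_2 = 119·cos1.6° − 20·2.601 = 66.9; c'Δl = 8.06; W sinα = 3.3
Slice 3: Δl = 2.6/cos16.8° = 2.716 m; N'_3 = 205·cos16.8° − 27·2.716 = 122.9; c'Δl = 8.42; W sinα = 59.3
Slice 4: Δl = 2.3/cos32.3° = 2.721 m; N'_4 = 159·cos32.3° − 21·2.721 = 77.3; c'Δl = 8.44; W sinα = 85.0
Slice 5: Δl = 2.3/cos49.8° = 3.563 m; N'_5 = 73·cos49.8° − 4·3.563 = 32.9; c'Δl = 11.05; W sinα = 55.8
Σc'Δl = 40.1 kN/m; ΣN' = 307.8 kN/m; ΣW sinα = 200.6 kN/m
Resisting = 40.1 + 307.8·tan27.7° = 40.1 + 161.6 = 201.7 kN/m
FS = 201.7 / 200.6 = 1.005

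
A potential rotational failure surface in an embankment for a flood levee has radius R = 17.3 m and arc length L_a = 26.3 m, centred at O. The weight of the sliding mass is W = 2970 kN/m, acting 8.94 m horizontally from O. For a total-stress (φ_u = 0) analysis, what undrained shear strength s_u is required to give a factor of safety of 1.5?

FS = s_u·L_a·R / (W·d), so s_u = FS·W·d / (L_a·R).
s_u = 1.5·2970·8.94 / (26.30·17.3) = 39827.7 / 454.99 = 87.54 kPa

s_u = 87.5 kPa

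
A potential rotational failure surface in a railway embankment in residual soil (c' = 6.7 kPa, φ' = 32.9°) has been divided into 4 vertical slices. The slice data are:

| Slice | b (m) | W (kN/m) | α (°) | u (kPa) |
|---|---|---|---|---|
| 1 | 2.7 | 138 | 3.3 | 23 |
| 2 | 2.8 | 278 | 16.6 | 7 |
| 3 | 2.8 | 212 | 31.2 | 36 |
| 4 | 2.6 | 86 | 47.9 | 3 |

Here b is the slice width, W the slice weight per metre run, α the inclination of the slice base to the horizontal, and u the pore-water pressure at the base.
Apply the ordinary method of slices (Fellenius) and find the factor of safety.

Ordinary method of slices: FS = Σ[c'·Δl_i + (W_i cosα_i − u_i·Δl_i)·tanφ'] / Σ W_i sinα_i, with Δl_i = b_i / cosα_i.
Slice 1: Δl = 2.7/cos3.3° = 2.704 m; N'_1 = 138·cos3.3° − 23·2.704 = 75.6; c'Δl = 18.12; W sinα = 7.9
Slice 2: Δl = 2.8/cos16.6° = 2.922 m; N'_2 = 278·cos16.6° − 7·2.922 = 246.0; c'Δl = 19.58; W sinα = 79.4
Slice 3: Δl = 2.8/cos31.2° = 3.273 m; N'_3 = 212·cos31.2° − 36·3.273 = 63.5; c'Δl = 21.93; W sinα = 109.8
Slice 4: Δl = 2.6/cos47.9° = 3.878 m; N'_4 = 86·cos47.9° − 3·3.878 = 46.0; c'Δl = 25.98; W sinα = 63.8
Σc'Δl = 85.6 kN/m; ΣN' = 431.0 kN/m; ΣW sinα = 261.0 kN/m
Resisting = 85.6 + 431.0·tan32.9° = 85.6 + 278.9 = 364.5 kN/m
FS = 364.5 / 261.0 = 1.396

FS = 1.40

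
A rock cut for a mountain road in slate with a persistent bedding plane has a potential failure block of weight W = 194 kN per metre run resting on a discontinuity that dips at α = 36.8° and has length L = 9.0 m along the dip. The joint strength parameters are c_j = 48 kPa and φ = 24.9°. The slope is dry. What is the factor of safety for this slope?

FS = 4.34

Resolving the block weight along and normal to the plane and applying the Mohr–Coulomb strength on the joint:
N' = W cosα = 194·cos36.8° = 155.3 kN/m
Driving force T = W sinα = 194·sin36.8° = 116.2 kN/m
Resisting force R = c_j·L + N'·tanφ = 48·9.0 + 155.3·tan24.9° = 432.0 + 72.1 = 504.1 kN/m
FS = R / T = 504.1 / 116.2 = 4.338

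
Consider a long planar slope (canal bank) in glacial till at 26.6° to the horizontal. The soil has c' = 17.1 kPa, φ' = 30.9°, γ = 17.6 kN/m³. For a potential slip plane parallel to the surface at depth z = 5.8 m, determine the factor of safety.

FS = 1.61

For an infinite slope with a slip plane parallel to the surface (no pore pressure): FS = [c' + γz cos²β tanφ'] / [γz sinβ cosβ].
γz = 17.6·5.8 = 102.08 kN/m²
Numerator = 17.1 + 102.08·cos²26.6°·tan30.9° = 17.1 + 102.08·0.7995·0.5985 = 65.945 kPa
Denominator = 102.08·sin26.6°·cos26.6° = 102.08·0.4478·0.8942 = 40.869 kPa
FS = 65.945 / 40.869 = 1.614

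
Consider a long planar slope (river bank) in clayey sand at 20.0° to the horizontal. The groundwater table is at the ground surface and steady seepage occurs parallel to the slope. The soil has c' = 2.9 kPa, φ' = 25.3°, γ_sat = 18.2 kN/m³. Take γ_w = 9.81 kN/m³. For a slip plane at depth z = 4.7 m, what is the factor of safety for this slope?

With seepage parallel to the slope and the water table at the surface, the effective normal stress on the slip plane uses the buoyant unit weight γ' = γ_sat − γ_w while the driving shear stress uses γ_sat:
FS = [c' + γ' z cos²β tanφ'] / [γ_sat z sinβ cosβ]
γ' = 18.2 − 9.81 = 8.39 kN/m³
Numerator = 2.9 + 8.39·4.7·cos²20.0°·tan25.3° = 2.9 + 8.39·4.7·0.8830·0.4727 = 19.359 kPa
Denominator = 18.2·4.7·sin20.0°·cos20.0° = 18.2·4.7·0.3420·0.9397 = 27.492 kPa
FS = 19.359 / 27.492 = 0.704

FS = 0.70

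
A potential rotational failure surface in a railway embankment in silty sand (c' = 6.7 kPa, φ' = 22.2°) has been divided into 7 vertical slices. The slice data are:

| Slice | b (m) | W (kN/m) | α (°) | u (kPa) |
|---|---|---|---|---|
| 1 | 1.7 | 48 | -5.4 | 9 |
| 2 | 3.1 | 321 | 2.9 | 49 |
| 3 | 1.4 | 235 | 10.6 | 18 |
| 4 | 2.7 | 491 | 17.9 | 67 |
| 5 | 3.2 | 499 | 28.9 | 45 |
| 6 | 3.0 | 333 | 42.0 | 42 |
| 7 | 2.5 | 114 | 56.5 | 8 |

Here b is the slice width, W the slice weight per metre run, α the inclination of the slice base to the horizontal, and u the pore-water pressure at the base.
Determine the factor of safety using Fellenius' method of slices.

Ordinary method of slices: FS = Σ[c'·Δl_i + (W_i cosα_i − u_i·Δl_i)·tanφ'] / Σ W_i sinα_i, with Δl_i = b_i / cosα_i.
Slice 1: Δl = 1.7/cos(-5.4°) = 1.708 m; N'_1 = 48·cos(-5.4°) − 9·1.708 = 32.4; c'Δl = 11.44; W sinα = -4.5
Slice 2: Δl = 3.1/cos2.9° = 3.104 m; N'_2 = 321·cos2.9° − 49·3.104 = 168.5; c'Δl = 20.80; W sinα = 16.2
Slice 3: Δl = 1.4/cos10.6° = 1.424 m; N'_3 = 235·cos10.6° − 18·1.424 = 205.4; c'Δl = 9.54; W sinα = 43.2
Slice 4: Δl = 2.7/cos17.9° = 2.837 m; N'_4 = 491·cos17.9° − 67·2.837 = 277.1; c'Δl = 19.01; W sinα = 150.9
Slice 5: Δl = 3.2/cos28.9° = 3.655 m; N'_5 = 499·cos28.9° − 45·3.655 = 272.4; c'Δl = 24.49; W sinα = 241.2
Slice 6: Δl = 3.0/cos42.0° = 4.037 m; N'_6 = 333·cos42.0° − 42·4.037 = 77.9; c'Δl = 27.05; W sinα = 222.8
Slice 7: Δl = 2.5/cos56.5° = 4.530 m; N'_7 = 114·cos56.5° − 8·4.530 = 26.7; c'Δl = 30.35; W sinα = 95.1
Σc'Δl = 142.7 kN/m; ΣN' = 1060.4 kN/m; ΣW sinα = 764.9 kN/m
Resisting = 142.7 + 1060.4·tan22.2° = 142.7 + 432.7 = 575.4 kN/m
FS = 575.4 / 764.9 = 0.752

FS = 0.75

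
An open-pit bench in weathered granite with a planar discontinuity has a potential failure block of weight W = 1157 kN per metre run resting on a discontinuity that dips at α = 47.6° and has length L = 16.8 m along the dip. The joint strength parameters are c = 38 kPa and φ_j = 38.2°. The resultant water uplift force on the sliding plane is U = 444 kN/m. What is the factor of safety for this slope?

FS = 1.06

Resolving the block weight along and normal to the plane and applying the Mohr–Coulomb strength on the joint:
N' = W cosα − U = 1157·cos47.6° − 444 = 336.2 kN/m
Driving force T = W sinα = 1157·sin47.6° = 854.4 kN/m
Resisting force R = c·L + N'·tanφ_j = 38·16.8 + 336.2·tan38.2° = 638.4 + 264.5 = 902.9 kN/m
FS = R / T = 902.9 / 854.4 = 1.057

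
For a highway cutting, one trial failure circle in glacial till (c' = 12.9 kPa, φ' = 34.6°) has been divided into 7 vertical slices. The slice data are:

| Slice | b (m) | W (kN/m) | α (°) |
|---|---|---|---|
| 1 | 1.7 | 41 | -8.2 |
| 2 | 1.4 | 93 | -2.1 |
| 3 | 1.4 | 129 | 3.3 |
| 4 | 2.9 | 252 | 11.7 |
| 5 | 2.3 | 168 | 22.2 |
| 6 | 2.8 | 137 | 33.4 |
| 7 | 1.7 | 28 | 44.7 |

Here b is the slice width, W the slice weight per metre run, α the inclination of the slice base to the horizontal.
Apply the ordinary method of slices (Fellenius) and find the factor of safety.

Ordinary method of slices: FS = Σ[c'·Δl_i + (W_i cosα_i)·tanφ'] / Σ W_i sinα_i, with Δl_i = b_i / cosα_i.
Slice 1: Δl = 1.7/cos(-8.2°) = 1.718 m; N'_1 = 41·cos(-8.2°) = 40.6; c'Δl = 22.16; W sinα = -5.8
Slice 2: Δl = 1.4/cos(-2.1°) = 1.401 m; N'_2 = 93·cos(-2.1°) = 92.9; c'Δl = 18.07; W sinα = -3.4
Slice 3: Δl = 1.4/cos3.3° = 1.402 m; N'_3 = 129·cos3.3° = 128.8; c'Δl = 18.09; W sinα = 7.4
Slice 4: Δl = 2.9/cos11.7° = 2.962 m; N'_4 = 252·cos11.7° = 246.8; c'Δl = 38.20; W sinα = 51.1
Slice 5: Δl = 2.3/cos22.2° = 2.484 m; N'_5 = 168·cos22.2° = 155.5; c'Δl = 32.05; W sinα = 63.5
Slice 6: Δl = 2.8/cos33.4° = 3.354 m; N'_6 = 137·cos33.4° = 114.4; c'Δl = 43.27; W sinα = 75.4
Slice 7: Δl = 1.7/cos44.7° = 2.392 m; N'_7 = 28·cos44.7° = 19.9; c'Δl = 30.85; W sinα = 19.7
Σc'Δl = 202.7 kN/m; ΣN' = 798.9 kN/m; ΣW sinα = 207.9 kN/m
Resisting = 202.7 + 798.9·tan34.6° = 202.7 + 551.1 = 753.8 kN/m
FS = 753.8 / 207.9 = 3.626

FS = 3.63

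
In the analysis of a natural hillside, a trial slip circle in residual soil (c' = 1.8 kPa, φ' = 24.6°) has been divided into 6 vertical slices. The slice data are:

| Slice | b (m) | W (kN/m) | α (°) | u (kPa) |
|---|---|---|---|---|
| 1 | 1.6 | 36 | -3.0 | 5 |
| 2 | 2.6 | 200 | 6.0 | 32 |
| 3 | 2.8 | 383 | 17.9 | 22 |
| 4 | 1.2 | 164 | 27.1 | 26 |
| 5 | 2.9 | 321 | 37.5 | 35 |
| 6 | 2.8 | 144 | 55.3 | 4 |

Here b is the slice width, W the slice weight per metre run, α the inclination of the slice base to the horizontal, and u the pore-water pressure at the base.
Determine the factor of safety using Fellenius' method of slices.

FS = 0.71

Ordinary method of slices: FS = Σ[c'·Δl_i + (W_i cosα_i − u_i·Δl_i)·tanφ'] / Σ W_i sinα_i, with Δl_i = b_i / cosα_i.
Slice 1: Δl = 1.6/cos(-3.0°) = 1.602 m; N'_1 = 36·cos(-3.0°) − 5·1.602 = 27.9; c'Δl = 2.88; W sinα = -1.9
Slice 2: Δl = 2.6/cos6.0° = 2.614 m; N'_2 = 200·cos6.0° − 32·2.614 = 115.2; c'Δl = 4.71; W sinα = 20.9
Slice 3: Δl = 2.8/cos17.9° = 2.942 m; N'_3 = 383·cos17.9° − 22·2.942 = 299.7; c'Δl = 5.30; W sinα = 117.7
Slice 4: Δl = 1.2/cos27.1° = 1.348 m; N'_4 = 164·cos27.1° − 26·1.348 = 110.9; c'Δl = 2.43; W sinα = 74.7
Slice 5: Δl = 2.9/cos37.5° = 3.655 m; N'_5 = 321·cos37.5° − 35·3.655 = 126.7; c'Δl = 6.58; W sinα = 195.4
Slice 6: Δl = 2.8/cos55.3° = 4.918 m; N'_6 = 144·cos55.3° − 4·4.918 = 62.3; c'Δl = 8.85; W sinα = 118.4
Σc'Δl = 30.7 kN/m; ΣN' = 742.9 kN/m; ΣW sinα = 525.2 kN/m
Resisting = 30.7 + 742.9·tan24.6° = 30.7 + 340.1 = 370.9 kN/m
FS = 370.9 / 525.2 = 0.706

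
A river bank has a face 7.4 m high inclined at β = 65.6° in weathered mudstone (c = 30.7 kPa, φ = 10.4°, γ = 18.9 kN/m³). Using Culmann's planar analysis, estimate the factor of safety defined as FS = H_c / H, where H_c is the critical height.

H_c = (4c/γ) · sinβ cosφ / [1 − cos(β − φ)]
    = (4·30.7/18.9) · sin65.6°·cos10.4° / [1 − cos55.2°]
    = 6.497 · 0.8957 / 0.4293 = 13.56 m
FS = H_c / H = 13.56 / 7.4 = 1.832

FS = 1.83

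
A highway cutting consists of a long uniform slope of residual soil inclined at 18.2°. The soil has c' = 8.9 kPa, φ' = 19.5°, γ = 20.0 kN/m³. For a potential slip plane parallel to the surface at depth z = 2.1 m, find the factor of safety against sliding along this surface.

FS = 1.79

For an infinite slope with a slip plane parallel to the surface (no pore pressure): FS = [c' + γz cos²β tanφ'] / [γz sinβ cosβ].
γz = 20.0·2.1 = 42.00 kN/m²
Numerator = 8.9 + 42.00·cos²18.2°·tan19.5° = 8.9 + 42.00·0.9024·0.3541 = 22.322 kPa
Denominator = 42.00·sin18.2°·cos18.2° = 42.00·0.3123·0.9500 = 12.462 kPa
FS = 22.322 / 12.462 = 1.791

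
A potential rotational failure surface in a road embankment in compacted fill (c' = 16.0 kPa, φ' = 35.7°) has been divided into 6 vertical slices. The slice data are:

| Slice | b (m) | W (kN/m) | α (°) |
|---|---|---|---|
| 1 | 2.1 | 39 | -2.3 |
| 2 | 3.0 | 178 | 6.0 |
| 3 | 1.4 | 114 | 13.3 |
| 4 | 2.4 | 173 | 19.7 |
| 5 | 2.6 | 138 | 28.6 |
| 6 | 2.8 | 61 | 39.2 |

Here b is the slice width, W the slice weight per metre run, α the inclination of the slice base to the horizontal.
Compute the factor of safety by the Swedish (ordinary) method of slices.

Ordinary method of slices: FS = Σ[c'·Δl_i + (W_i cosα_i)·tanφ'] / Σ W_i sinα_i, with Δl_i = b_i / cosα_i.
Slice 1: Δl = 2.1/cos(-2.3°) = 2.102 m; N'_1 = 39·cos(-2.3°) = 39.0; c'Δl = 33.63; W sinα = -1.6
Slice 2: Δl = 3.0/cos6.0° = 3.017 m; N'_2 = 178·cos6.0° = 177.0; c'Δl = 48.26; W sinα = 18.6
Slice 3: Δl = 1.4/cos13.3° = 1.439 m; N'_3 = 114·cos13.3° = 110.9; c'Δl = 23.02; W sinα = 26.2
Slice 4: Δl = 2.4/cos19.7° = 2.549 m; N'_4 = 173·cos19.7° = 162.9; c'Δl = 40.79; W sinα = 58.3
Slice 5: Δl = 2.6/cos28.6° = 2.961 m; N'_5 = 138·cos28.6° = 121.2; c'Δl = 47.38; W sinα = 66.1
Slice 6: Δl = 2.8/cos39.2° = 3.613 m; N'_6 = 61·cos39.2° = 47.3; c'Δl = 57.81; W sinα = 38.6
Σc'Δl = 250.9 kN/m; ΣN' = 658.2 kN/m; ΣW sinα = 206.2 kN/m
Resisting = 250.9 + 658.2·tan35.7° = 250.9 + 473.0 = 723.9 kN/m
FS = 723.9 / 206.2 = 3.511

FS = 3.51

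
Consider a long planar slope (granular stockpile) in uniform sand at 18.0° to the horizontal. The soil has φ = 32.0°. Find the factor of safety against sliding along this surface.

For a dry cohesionless infinite slope the factor of safety is FS = tanφ / tanβ.
FS = tan32.0° / tan18.0° = 0.6249 / 0.3249 = 1.923

FS = 1.92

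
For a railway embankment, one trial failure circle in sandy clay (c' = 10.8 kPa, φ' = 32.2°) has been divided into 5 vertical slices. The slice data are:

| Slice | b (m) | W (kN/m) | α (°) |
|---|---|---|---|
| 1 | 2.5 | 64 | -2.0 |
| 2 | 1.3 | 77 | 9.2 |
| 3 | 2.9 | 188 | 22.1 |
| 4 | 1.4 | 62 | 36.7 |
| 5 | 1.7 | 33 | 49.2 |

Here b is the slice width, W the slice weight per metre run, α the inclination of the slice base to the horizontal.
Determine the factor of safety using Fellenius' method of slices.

Ordinary method of slices: FS = Σ[c'·Δl_i + (W_i cosα_i)·tanφ'] / Σ W_i sinα_i, with Δl_i = b_i / cosα_i.
Slice 1: Δl = 2.5/cos(-2.0°) = 2.502 m; N'_1 = 64·cos(-2.0°) = 64.0; c'Δl = 27.02; W sinα = -2.2
Slice 2: Δl = 1.3/cos9.2° = 1.317 m; N'_2 = 77·cos9.2° = 76.0; c'Δl = 14.22; W sinα = 12.3
Slice 3: Δl = 2.9/cos22.1° = 3.130 m; N'_3 = 188·cos22.1° = 174.2; c'Δl = 33.80; W sinα = 70.7
Slice 4: Δl = 1.4/cos36.7° = 1.746 m; N'_4 = 62·cos36.7° = 49.7; c'Δl = 18.86; W sinα = 37.1
Slice 5: Δl = 1.7/cos49.2° = 2.602 m; N'_5 = 33·cos49.2° = 21.6; c'Δl = 28.10; W sinα = 25.0
Σc'Δl = 122.0 kN/m; ΣN' = 385.4 kN/m; ΣW sinα = 142.8 kN/m
Resisting = 122.0 + 385.4·tan32.2° = 122.0 + 242.7 = 364.7 kN/m
FS = 364.7 / 142.8 = 2.553

FS = 2.55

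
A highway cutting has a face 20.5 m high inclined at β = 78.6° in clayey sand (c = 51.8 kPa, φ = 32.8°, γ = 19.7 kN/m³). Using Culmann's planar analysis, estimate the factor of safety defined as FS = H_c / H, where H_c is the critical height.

H_c = (4c/γ) · sinβ cosφ / [1 − cos(β − φ)]
    = (4·51.8/19.7) · sin78.6°·cos32.8° / [1 − cos45.8°]
    = 10.518 · 0.8240 / 0.3028 = 28.62 m
FS = H_c / H = 28.62 / 20.5 = 1.396

FS = 1.40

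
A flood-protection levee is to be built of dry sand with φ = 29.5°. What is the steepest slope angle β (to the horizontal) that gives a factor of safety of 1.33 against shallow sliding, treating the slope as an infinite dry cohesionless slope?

For an infinite dry cohesionless slope FS = tanφ/tanβ, so tanβ = tanφ / FS.
tanβ = tan29.5° / 1.33 = 0.5658 / 1.33 = 0.4254
β = arctan(0.4254) = 23.04°

β = 23.0°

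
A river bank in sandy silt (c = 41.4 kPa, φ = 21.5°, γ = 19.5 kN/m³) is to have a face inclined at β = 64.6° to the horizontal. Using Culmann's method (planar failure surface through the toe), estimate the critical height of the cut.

Culmann's analysis gives the critical failure plane at α_cr = (β + φ)/2 = (64.6 + 21.5)/2 = 43.0°, and the critical height
H_c = (4c/γ) · sinβ cosφ / [1 − cos(β − φ)]
    = (4·41.4/19.5) · sin64.6°·cos21.5° / [1 − cos(43.1°)]
    = 8.492 · 0.9033·0.9304 / [1 − 0.7302]
    = 8.492 · 0.8405 / 0.2698
    = 26.45 m

H_c = 26.45 m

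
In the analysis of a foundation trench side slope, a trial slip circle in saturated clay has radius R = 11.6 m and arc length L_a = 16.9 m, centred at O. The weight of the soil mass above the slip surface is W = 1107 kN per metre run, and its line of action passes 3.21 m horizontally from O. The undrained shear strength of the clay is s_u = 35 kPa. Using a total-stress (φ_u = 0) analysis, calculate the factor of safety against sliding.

FS = 1.93

Taking moments about the centre O, the resisting moment is provided by the undrained shear strength acting along the arc:
M_R = s_u·L_a·R = 35·16.90·11.6 = 6861.4 kN·m/m
M_D = W·d = 1107·3.21 = 3553.5 kN·m/m
FS = M_R / M_D = 6861.4 / 3553.5 = 1.931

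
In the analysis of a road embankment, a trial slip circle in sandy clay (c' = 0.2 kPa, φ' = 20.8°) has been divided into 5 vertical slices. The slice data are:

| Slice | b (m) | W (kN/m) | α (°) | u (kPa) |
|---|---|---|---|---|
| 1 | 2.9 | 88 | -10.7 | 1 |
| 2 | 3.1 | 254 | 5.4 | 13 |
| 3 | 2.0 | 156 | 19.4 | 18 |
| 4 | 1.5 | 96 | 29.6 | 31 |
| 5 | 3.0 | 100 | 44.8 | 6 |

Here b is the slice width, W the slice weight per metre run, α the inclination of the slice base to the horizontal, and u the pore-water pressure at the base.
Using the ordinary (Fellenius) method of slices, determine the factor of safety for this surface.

Ordinary method of slices: FS = Σ[c'·Δl_i + (W_i cosα_i − u_i·Δl_i)·tanφ'] / Σ W_i sinα_i, with Δl_i = b_i / cosα_i.
Slice 1: Δl = 2.9/cos(-10.7°) = 2.951 m; N'_1 = 88·cos(-10.7°) − 1·2.951 = 83.5; c'Δl = 0.59; W sinα = -16.3
Slice 2: Δl = 3.1/cos5.4° = 3.114 m; N'_2 = 254·cos5.4° − 13·3.114 = 212.4; c'Δl = 0.62; W sinα = 23.9
Slice 3: Δl = 2.0/cos19.4° = 2.120 m; N'_3 = 156·cos19.4° − 18·2.120 = 109.0; c'Δl = 0.42; W sinα = 51.8
Slice 4: Δl = 1.5/cos29.6° = 1.725 m; N'_4 = 96·cos29.6° − 31·1.725 = 30.0; c'Δl = 0.35; W sinα = 47.4
Slice 5: Δl = 3.0/cos44.8° = 4.228 m; N'_5 = 100·cos44.8° − 6·4.228 = 45.6; c'Δl = 0.85; W sinα = 70.5
Σc'Δl = 2.8 kN/m; ΣN' = 480.5 kN/m; ΣW sinα = 177.3 kN/m
Resisting = 2.8 + 480.5·tan20.8° = 2.8 + 182.5 = 185.3 kN/m
FS = 185.3 / 177.3 = 1.046

FS = 1.05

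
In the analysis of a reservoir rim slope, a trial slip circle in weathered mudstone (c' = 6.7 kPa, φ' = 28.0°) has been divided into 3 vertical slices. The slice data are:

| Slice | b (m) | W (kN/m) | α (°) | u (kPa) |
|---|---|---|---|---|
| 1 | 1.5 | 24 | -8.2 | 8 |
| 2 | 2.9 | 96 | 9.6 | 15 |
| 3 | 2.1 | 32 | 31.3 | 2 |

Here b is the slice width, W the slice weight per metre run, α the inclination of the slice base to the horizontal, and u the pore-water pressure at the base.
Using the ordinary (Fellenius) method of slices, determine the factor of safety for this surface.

FS = 3.13

Ordinary method of slices: FS = Σ[c'·Δl_i + (W_i cosα_i − u_i·Δl_i)·tanφ'] / Σ W_i sinα_i, with Δl_i = b_i / cosα_i.
Slice 1: Δl = 1.5/cos(-8.2°) = 1.515 m; N'_1 = 24·cos(-8.2°) − 8·1.515 = 11.6; c'Δl = 10.15; W sinα = -3.4
Slice 2: Δl = 2.9/cos9.6° = 2.941 m; N'_2 = 96·cos9.6° − 15·2.941 = 50.5; c'Δl = 19.71; W sinα = 16.0
Slice 3: Δl = 2.1/cos31.3° = 2.458 m; N'_3 = 32·cos31.3° − 2·2.458 = 22.4; c'Δl = 16.47; W sinα = 16.6
Σc'Δl = 46.3 kN/m; ΣN' = 84.6 kN/m; ΣW sinα = 29.2 kN/m
Resisting = 46.3 + 84.6·tan28.0° = 46.3 + 45.0 = 91.3 kN/m
FS = 91.3 / 29.2 = 3.126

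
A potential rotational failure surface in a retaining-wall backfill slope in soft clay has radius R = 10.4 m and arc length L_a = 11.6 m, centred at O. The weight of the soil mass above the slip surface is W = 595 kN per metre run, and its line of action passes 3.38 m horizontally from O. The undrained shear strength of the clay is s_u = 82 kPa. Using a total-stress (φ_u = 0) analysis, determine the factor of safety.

Taking moments about the centre O, the resisting moment is provided by the undrained shear strength acting along the arc:
M_R = s_u·L_a·R = 82·11.60·10.4 = 9892.5 kN·m/m
M_D = W·d = 595·3.38 = 2011.1 kN·m/m
FS = M_R / M_D = 9892.5 / 2011.1 = 4.919

FS = 4.92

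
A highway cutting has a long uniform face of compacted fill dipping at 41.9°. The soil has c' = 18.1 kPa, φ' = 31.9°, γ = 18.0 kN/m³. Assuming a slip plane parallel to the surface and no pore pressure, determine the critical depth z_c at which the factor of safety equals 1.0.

Setting FS = 1.00 in FS = [c' + γz cos²β tanφ'] / [γz sinβ cosβ] and solving for z:
z = c' / [γ cosβ (FS·sinβ − cosβ·tanφ')]
  = 18.1 / [18.0·cos41.9°·(1.00·sin41.9° − cos41.9°·tan31.9°)]
  = 18.1 / [18.0·0.7443·(1.00·0.6678 − 0.7443·0.6224)]
  = 18.1 / 2.7403 = 6.605 m

z_c = 6.61 m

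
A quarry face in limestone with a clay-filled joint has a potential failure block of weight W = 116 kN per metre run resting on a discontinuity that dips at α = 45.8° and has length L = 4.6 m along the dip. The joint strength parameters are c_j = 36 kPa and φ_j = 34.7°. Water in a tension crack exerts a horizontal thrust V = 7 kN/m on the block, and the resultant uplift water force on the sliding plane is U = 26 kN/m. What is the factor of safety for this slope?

Resolving the block weight along and normal to the plane and applying the Mohr–Coulomb strength on the joint:
N' = W cosα − U − V sinα = 116·cos45.8° − 26 − 7·sin45.8° = 49.9 kN/m
Driving force T = W sinα + V cosα = 116·sin45.8° + 7·cos45.8° = 88.0 kN/m
Resisting force R = c_j·L + N'·tanφ_j = 36·4.6 + 49.9·tan34.7° = 165.6 + 34.5 = 200.1 kN/m
FS = R / T = 200.1 / 88.0 = 2.273

FS = 2.27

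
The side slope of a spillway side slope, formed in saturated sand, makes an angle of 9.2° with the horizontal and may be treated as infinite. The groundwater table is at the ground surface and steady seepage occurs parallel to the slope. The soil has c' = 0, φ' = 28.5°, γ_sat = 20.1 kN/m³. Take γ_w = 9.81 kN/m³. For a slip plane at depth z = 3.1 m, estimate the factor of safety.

FS = 1.72

With seepage parallel to the slope and the water table at the surface, the effective normal stress on the slip plane uses the buoyant unit weight γ' = γ_sat − γ_w while the driving shear stress uses γ_sat:
FS = [c' + γ' z cos²β tanφ'] / [γ_sat z sinβ cosβ]
(For c' = 0 this reduces to FS = (γ'/γ_sat)·tanφ'/tanβ.)
γ' = 20.1 − 9.81 = 10.29 kN/m³
Numerator = 0.0 + 10.29·3.1·cos²9.2°·tan28.5° = 0.0 + 10.29·3.1·0.9744·0.5430 = 16.877 kPa
Denominator = 20.1·3.1·sin9.2°·cos9.2° = 20.1·3.1·0.1599·0.9871 = 9.834 kPa
FS = 16.877 / 9.834 = 1.716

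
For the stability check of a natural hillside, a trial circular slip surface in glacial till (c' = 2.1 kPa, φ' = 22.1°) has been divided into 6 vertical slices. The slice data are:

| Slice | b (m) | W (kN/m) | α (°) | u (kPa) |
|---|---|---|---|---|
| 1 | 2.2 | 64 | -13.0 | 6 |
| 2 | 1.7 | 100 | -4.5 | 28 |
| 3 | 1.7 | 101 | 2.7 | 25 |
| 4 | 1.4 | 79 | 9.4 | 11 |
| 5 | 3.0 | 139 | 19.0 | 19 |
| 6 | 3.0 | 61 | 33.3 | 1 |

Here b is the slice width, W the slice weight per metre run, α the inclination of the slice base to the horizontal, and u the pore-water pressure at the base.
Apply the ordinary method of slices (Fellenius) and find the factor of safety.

FS = 2.25

Ordinary method of slices: FS = Σ[c'·Δl_i + (W_i cosα_i − u_i·Δl_i)·tanφ'] / Σ W_i sinα_i, with Δl_i = b_i / cosα_i.
Slice 1: Δl = 2.2/cos(-13.0°) = 2.258 m; N'_1 = 64·cos(-13.0°) − 6·2.258 = 48.8; c'Δl = 4.74; W sinα = -14.4
Slice 2: Δl = 1.7/cos(-4.5°) = 1.705 m; N'_2 = 100·cos(-4.5°) − 28·1.705 = 51.9; c'Δl = 3.58; W sinα = -7.8
Slice 3: Δl = 1.7/cos2.7° = 1.702 m; N'_3 = 101·cos2.7° − 25·1.702 = 58.3; c'Δl = 3.57; W sinα = 4.8
Slice 4: Δl = 1.4/cos9.4° = 1.419 m; N'_4 = 79·cos9.4° − 11·1.419 = 62.3; c'Δl = 2.98; W sinα = 12.9
Slice 5: Δl = 3.0/cos19.0° = 3.173 m; N'_5 = 139·cos19.0° − 19·3.173 = 71.1; c'Δl = 6.66; W sinα = 45.3
Slice 6: Δl = 3.0/cos33.3° = 3.589 m; N'_6 = 61·cos33.3° − 1·3.589 = 47.4; c'Δl = 7.54; W sinα = 33.5
Σc'Δl = 29.1 kN/m; ΣN' = 340.0 kN/m; ΣW sinα = 74.2 kN/m
Resisting = 29.1 + 340.0·tan22.1° = 29.1 + 138.0 = 167.1 kN/m
FS = 167.1 / 74.2 = 2.253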